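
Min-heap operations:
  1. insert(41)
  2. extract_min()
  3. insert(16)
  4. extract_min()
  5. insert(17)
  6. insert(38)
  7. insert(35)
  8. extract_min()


insert(41) -> [41]
extract_min()->41, []
insert(16) -> [16]
extract_min()->16, []
insert(17) -> [17]
insert(38) -> [17, 38]
insert(35) -> [17, 38, 35]
extract_min()->17, [35, 38]

Final heap: [35, 38]


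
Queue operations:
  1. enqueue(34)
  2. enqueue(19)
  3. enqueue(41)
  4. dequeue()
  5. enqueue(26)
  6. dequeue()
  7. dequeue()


enqueue(34) -> [34]
enqueue(19) -> [34, 19]
enqueue(41) -> [34, 19, 41]
dequeue()->34, [19, 41]
enqueue(26) -> [19, 41, 26]
dequeue()->19, [41, 26]
dequeue()->41, [26]

Final queue: [26]


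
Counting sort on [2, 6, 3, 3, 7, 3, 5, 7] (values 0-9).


Input: [2, 6, 3, 3, 7, 3, 5, 7]
Counts: [0, 0, 1, 3, 0, 1, 1, 2, 0, 0]

Sorted: [2, 3, 3, 3, 5, 6, 7, 7]


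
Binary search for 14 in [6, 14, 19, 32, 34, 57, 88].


Step 1: lo=0, hi=6, mid=3, val=32
Step 2: lo=0, hi=2, mid=1, val=14

Found at index 1


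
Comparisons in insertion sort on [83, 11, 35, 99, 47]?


Algorithm: insertion sort
Input: [83, 11, 35, 99, 47]
Sorted: [11, 35, 47, 83, 99]

7


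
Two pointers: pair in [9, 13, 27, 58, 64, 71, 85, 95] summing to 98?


lo=0(9)+hi=7(95)=104
lo=0(9)+hi=6(85)=94
lo=1(13)+hi=6(85)=98

Yes: 13+85=98


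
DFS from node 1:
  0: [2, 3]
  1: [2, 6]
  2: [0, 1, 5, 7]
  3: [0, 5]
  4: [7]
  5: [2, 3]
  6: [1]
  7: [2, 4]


Visit 1, push [6, 2]
Visit 2, push [7, 5, 0]
Visit 0, push [3]
Visit 3, push [5]
Visit 5, push []
Visit 7, push [4]
Visit 4, push []
Visit 6, push []

DFS order: [1, 2, 0, 3, 5, 7, 4, 6]


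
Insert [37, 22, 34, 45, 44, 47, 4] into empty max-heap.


Insert 37: [37]
Insert 22: [37, 22]
Insert 34: [37, 22, 34]
Insert 45: [45, 37, 34, 22]
Insert 44: [45, 44, 34, 22, 37]
Insert 47: [47, 44, 45, 22, 37, 34]
Insert 4: [47, 44, 45, 22, 37, 34, 4]

Final heap: [47, 44, 45, 22, 37, 34, 4]


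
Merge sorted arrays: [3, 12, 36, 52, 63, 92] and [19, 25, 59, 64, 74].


Take 3 from A
Take 12 from A
Take 19 from B
Take 25 from B
Take 36 from A
Take 52 from A
Take 59 from B
Take 63 from A
Take 64 from B
Take 74 from B

Merged: [3, 12, 19, 25, 36, 52, 59, 63, 64, 74, 92]


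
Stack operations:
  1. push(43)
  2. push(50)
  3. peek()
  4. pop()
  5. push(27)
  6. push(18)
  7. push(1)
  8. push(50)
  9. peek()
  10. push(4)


push(43) -> [43]
push(50) -> [43, 50]
peek()->50
pop()->50, [43]
push(27) -> [43, 27]
push(18) -> [43, 27, 18]
push(1) -> [43, 27, 18, 1]
push(50) -> [43, 27, 18, 1, 50]
peek()->50
push(4) -> [43, 27, 18, 1, 50, 4]

Final stack: [43, 27, 18, 1, 50, 4]


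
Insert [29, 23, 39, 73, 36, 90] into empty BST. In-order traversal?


Insert 29: root
Insert 23: L from 29
Insert 39: R from 29
Insert 73: R from 29 -> R from 39
Insert 36: R from 29 -> L from 39
Insert 90: R from 29 -> R from 39 -> R from 73

In-order: [23, 29, 36, 39, 73, 90]


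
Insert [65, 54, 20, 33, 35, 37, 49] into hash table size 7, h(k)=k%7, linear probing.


Insert 65: h=2 -> slot 2
Insert 54: h=5 -> slot 5
Insert 20: h=6 -> slot 6
Insert 33: h=5, 2 probes -> slot 0
Insert 35: h=0, 1 probes -> slot 1
Insert 37: h=2, 1 probes -> slot 3
Insert 49: h=0, 4 probes -> slot 4

Table: [33, 35, 65, 37, 49, 54, 20]


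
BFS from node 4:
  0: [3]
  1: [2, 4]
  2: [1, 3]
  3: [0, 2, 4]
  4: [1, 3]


Visit 4, enqueue [1, 3]
Visit 1, enqueue [2]
Visit 3, enqueue [0]
Visit 2, enqueue []
Visit 0, enqueue []

BFS order: [4, 1, 3, 2, 0]


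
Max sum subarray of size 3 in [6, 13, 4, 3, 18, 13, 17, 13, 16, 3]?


[0:3]: 23
[1:4]: 20
[2:5]: 25
[3:6]: 34
[4:7]: 48
[5:8]: 43
[6:9]: 46
[7:10]: 32

Max: 48 at [4:7]


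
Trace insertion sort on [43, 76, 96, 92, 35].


Initial: [43, 76, 96, 92, 35]
Insert 76: [43, 76, 96, 92, 35]
Insert 96: [43, 76, 96, 92, 35]
Insert 92: [43, 76, 92, 96, 35]
Insert 35: [35, 43, 76, 92, 96]

Sorted: [35, 43, 76, 92, 96]


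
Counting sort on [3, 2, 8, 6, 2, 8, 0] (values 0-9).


Input: [3, 2, 8, 6, 2, 8, 0]
Counts: [1, 0, 2, 1, 0, 0, 1, 0, 2, 0]

Sorted: [0, 2, 2, 3, 6, 8, 8]


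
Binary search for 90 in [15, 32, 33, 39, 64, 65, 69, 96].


Step 1: lo=0, hi=7, mid=3, val=39
Step 2: lo=4, hi=7, mid=5, val=65
Step 3: lo=6, hi=7, mid=6, val=69
Step 4: lo=7, hi=7, mid=7, val=96

Not found


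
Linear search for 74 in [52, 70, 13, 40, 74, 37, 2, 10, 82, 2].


i=0: 52!=74
i=1: 70!=74
i=2: 13!=74
i=3: 40!=74
i=4: 74==74 found!

Found at 4, 5 comps


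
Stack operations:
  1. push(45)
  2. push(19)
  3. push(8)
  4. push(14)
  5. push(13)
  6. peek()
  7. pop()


push(45) -> [45]
push(19) -> [45, 19]
push(8) -> [45, 19, 8]
push(14) -> [45, 19, 8, 14]
push(13) -> [45, 19, 8, 14, 13]
peek()->13
pop()->13, [45, 19, 8, 14]

Final stack: [45, 19, 8, 14]


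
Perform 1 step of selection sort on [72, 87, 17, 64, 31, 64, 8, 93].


Initial: [72, 87, 17, 64, 31, 64, 8, 93]
Step 1: min=8 at 6
  Swap: [8, 87, 17, 64, 31, 64, 72, 93]

After 1 step: [8, 87, 17, 64, 31, 64, 72, 93]


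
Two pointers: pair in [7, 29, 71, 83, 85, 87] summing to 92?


lo=0(7)+hi=5(87)=94
lo=0(7)+hi=4(85)=92

Yes: 7+85=92


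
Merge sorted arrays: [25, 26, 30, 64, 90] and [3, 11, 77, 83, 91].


Take 3 from B
Take 11 from B
Take 25 from A
Take 26 from A
Take 30 from A
Take 64 from A
Take 77 from B
Take 83 from B
Take 90 from A

Merged: [3, 11, 25, 26, 30, 64, 77, 83, 90, 91]


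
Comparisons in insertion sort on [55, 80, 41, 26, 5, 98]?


Algorithm: insertion sort
Input: [55, 80, 41, 26, 5, 98]
Sorted: [5, 26, 41, 55, 80, 98]

11


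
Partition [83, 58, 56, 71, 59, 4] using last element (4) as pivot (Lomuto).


Pivot: 4
Place pivot at 0: [4, 58, 56, 71, 59, 83]

Partitioned: [4, 58, 56, 71, 59, 83]


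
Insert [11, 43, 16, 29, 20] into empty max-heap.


Insert 11: [11]
Insert 43: [43, 11]
Insert 16: [43, 11, 16]
Insert 29: [43, 29, 16, 11]
Insert 20: [43, 29, 16, 11, 20]

Final heap: [43, 29, 16, 11, 20]


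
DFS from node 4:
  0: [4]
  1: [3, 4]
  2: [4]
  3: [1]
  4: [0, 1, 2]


Visit 4, push [2, 1, 0]
Visit 0, push []
Visit 1, push [3]
Visit 3, push []
Visit 2, push []

DFS order: [4, 0, 1, 3, 2]


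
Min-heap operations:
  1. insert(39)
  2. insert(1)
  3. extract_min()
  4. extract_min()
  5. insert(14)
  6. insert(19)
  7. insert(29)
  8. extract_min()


insert(39) -> [39]
insert(1) -> [1, 39]
extract_min()->1, [39]
extract_min()->39, []
insert(14) -> [14]
insert(19) -> [14, 19]
insert(29) -> [14, 19, 29]
extract_min()->14, [19, 29]

Final heap: [19, 29]


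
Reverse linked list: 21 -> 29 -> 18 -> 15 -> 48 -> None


Step 1: curr=21, set curr.next=prev(None) | reversed so far: 21
Step 2: curr=29, set curr.next=prev(21) | reversed so far: 29 -> 21
Step 3: curr=18, set curr.next=prev(29) | reversed so far: 18 -> 29 -> 21
Step 4: curr=15, set curr.next=prev(18) | reversed so far: 15 -> 18 -> 29 -> 21
Step 5: curr=48, set curr.next=prev(15) | reversed so far: 48 -> 15 -> 18 -> 29 -> 21

48 -> 15 -> 18 -> 29 -> 21 -> None


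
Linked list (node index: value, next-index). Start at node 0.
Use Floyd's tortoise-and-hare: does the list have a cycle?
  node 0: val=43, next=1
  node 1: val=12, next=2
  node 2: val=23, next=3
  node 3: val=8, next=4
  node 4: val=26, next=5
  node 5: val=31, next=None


Floyd's tortoise (slow, +1) and hare (fast, +2):
  init: slow=0, fast=0
  step 1: slow=1, fast=2
  step 2: slow=2, fast=4
  step 3: fast 4->5->None, no cycle

Cycle: no


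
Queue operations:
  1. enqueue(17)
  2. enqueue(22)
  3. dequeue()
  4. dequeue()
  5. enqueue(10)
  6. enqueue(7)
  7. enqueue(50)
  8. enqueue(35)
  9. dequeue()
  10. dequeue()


enqueue(17) -> [17]
enqueue(22) -> [17, 22]
dequeue()->17, [22]
dequeue()->22, []
enqueue(10) -> [10]
enqueue(7) -> [10, 7]
enqueue(50) -> [10, 7, 50]
enqueue(35) -> [10, 7, 50, 35]
dequeue()->10, [7, 50, 35]
dequeue()->7, [50, 35]

Final queue: [50, 35]


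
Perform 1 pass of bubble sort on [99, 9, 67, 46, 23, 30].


Initial: [99, 9, 67, 46, 23, 30]
Pass 1: [9, 67, 46, 23, 30, 99] (5 swaps)

After 1 pass: [9, 67, 46, 23, 30, 99]


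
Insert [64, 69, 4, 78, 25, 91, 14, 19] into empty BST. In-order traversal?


Insert 64: root
Insert 69: R from 64
Insert 4: L from 64
Insert 78: R from 64 -> R from 69
Insert 25: L from 64 -> R from 4
Insert 91: R from 64 -> R from 69 -> R from 78
Insert 14: L from 64 -> R from 4 -> L from 25
Insert 19: L from 64 -> R from 4 -> L from 25 -> R from 14

In-order: [4, 14, 19, 25, 64, 69, 78, 91]


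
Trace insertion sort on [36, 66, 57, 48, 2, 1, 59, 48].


Initial: [36, 66, 57, 48, 2, 1, 59, 48]
Insert 66: [36, 66, 57, 48, 2, 1, 59, 48]
Insert 57: [36, 57, 66, 48, 2, 1, 59, 48]
Insert 48: [36, 48, 57, 66, 2, 1, 59, 48]
Insert 2: [2, 36, 48, 57, 66, 1, 59, 48]
Insert 1: [1, 2, 36, 48, 57, 66, 59, 48]
Insert 59: [1, 2, 36, 48, 57, 59, 66, 48]
Insert 48: [1, 2, 36, 48, 48, 57, 59, 66]

Sorted: [1, 2, 36, 48, 48, 57, 59, 66]


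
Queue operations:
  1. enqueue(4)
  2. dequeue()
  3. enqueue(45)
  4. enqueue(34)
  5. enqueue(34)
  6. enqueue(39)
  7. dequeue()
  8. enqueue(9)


enqueue(4) -> [4]
dequeue()->4, []
enqueue(45) -> [45]
enqueue(34) -> [45, 34]
enqueue(34) -> [45, 34, 34]
enqueue(39) -> [45, 34, 34, 39]
dequeue()->45, [34, 34, 39]
enqueue(9) -> [34, 34, 39, 9]

Final queue: [34, 34, 39, 9]


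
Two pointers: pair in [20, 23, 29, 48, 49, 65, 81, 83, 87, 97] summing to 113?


lo=0(20)+hi=9(97)=117
lo=0(20)+hi=8(87)=107
lo=1(23)+hi=8(87)=110
lo=2(29)+hi=8(87)=116
lo=2(29)+hi=7(83)=112
lo=3(48)+hi=7(83)=131
lo=3(48)+hi=6(81)=129
lo=3(48)+hi=5(65)=113

Yes: 48+65=113


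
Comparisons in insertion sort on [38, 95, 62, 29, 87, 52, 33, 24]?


Algorithm: insertion sort
Input: [38, 95, 62, 29, 87, 52, 33, 24]
Sorted: [24, 29, 33, 38, 52, 62, 87, 95]

25


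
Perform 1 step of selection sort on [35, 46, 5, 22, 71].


Initial: [35, 46, 5, 22, 71]
Step 1: min=5 at 2
  Swap: [5, 46, 35, 22, 71]

After 1 step: [5, 46, 35, 22, 71]


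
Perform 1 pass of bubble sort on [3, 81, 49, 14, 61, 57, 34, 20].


Initial: [3, 81, 49, 14, 61, 57, 34, 20]
Pass 1: [3, 49, 14, 61, 57, 34, 20, 81] (6 swaps)

After 1 pass: [3, 49, 14, 61, 57, 34, 20, 81]


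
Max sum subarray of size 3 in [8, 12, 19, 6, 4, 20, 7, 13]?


[0:3]: 39
[1:4]: 37
[2:5]: 29
[3:6]: 30
[4:7]: 31
[5:8]: 40

Max: 40 at [5:8]


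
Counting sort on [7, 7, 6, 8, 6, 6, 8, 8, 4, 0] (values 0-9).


Input: [7, 7, 6, 8, 6, 6, 8, 8, 4, 0]
Counts: [1, 0, 0, 0, 1, 0, 3, 2, 3, 0]

Sorted: [0, 4, 6, 6, 6, 7, 7, 8, 8, 8]


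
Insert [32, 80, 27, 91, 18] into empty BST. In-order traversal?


Insert 32: root
Insert 80: R from 32
Insert 27: L from 32
Insert 91: R from 32 -> R from 80
Insert 18: L from 32 -> L from 27

In-order: [18, 27, 32, 80, 91]


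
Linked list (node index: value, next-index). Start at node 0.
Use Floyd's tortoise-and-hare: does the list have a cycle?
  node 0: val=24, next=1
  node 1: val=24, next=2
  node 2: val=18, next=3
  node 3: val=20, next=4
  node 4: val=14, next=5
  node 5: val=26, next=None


Floyd's tortoise (slow, +1) and hare (fast, +2):
  init: slow=0, fast=0
  step 1: slow=1, fast=2
  step 2: slow=2, fast=4
  step 3: fast 4->5->None, no cycle

Cycle: no


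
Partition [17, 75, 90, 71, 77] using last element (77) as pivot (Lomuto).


Pivot: 77
  17 <= 77: advance i (no swap)
  75 <= 77: advance i (no swap)
  71 <= 77: swap -> [17, 75, 71, 90, 77]
Place pivot at 3: [17, 75, 71, 77, 90]

Partitioned: [17, 75, 71, 77, 90]


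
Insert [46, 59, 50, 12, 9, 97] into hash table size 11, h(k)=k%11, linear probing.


Insert 46: h=2 -> slot 2
Insert 59: h=4 -> slot 4
Insert 50: h=6 -> slot 6
Insert 12: h=1 -> slot 1
Insert 9: h=9 -> slot 9
Insert 97: h=9, 1 probes -> slot 10

Table: [None, 12, 46, None, 59, None, 50, None, None, 9, 97]


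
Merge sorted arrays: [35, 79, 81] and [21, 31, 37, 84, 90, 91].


Take 21 from B
Take 31 from B
Take 35 from A
Take 37 from B
Take 79 from A
Take 81 from A

Merged: [21, 31, 35, 37, 79, 81, 84, 90, 91]


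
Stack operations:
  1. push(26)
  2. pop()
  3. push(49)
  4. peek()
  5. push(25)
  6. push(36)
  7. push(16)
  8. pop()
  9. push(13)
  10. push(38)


push(26) -> [26]
pop()->26, []
push(49) -> [49]
peek()->49
push(25) -> [49, 25]
push(36) -> [49, 25, 36]
push(16) -> [49, 25, 36, 16]
pop()->16, [49, 25, 36]
push(13) -> [49, 25, 36, 13]
push(38) -> [49, 25, 36, 13, 38]

Final stack: [49, 25, 36, 13, 38]


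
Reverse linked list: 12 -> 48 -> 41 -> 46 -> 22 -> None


Step 1: curr=12, set curr.next=prev(None) | reversed so far: 12
Step 2: curr=48, set curr.next=prev(12) | reversed so far: 48 -> 12
Step 3: curr=41, set curr.next=prev(48) | reversed so far: 41 -> 48 -> 12
Step 4: curr=46, set curr.next=prev(41) | reversed so far: 46 -> 41 -> 48 -> 12
Step 5: curr=22, set curr.next=prev(46) | reversed so far: 22 -> 46 -> 41 -> 48 -> 12

22 -> 46 -> 41 -> 48 -> 12 -> None


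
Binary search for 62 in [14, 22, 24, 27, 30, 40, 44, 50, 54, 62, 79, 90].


Step 1: lo=0, hi=11, mid=5, val=40
Step 2: lo=6, hi=11, mid=8, val=54
Step 3: lo=9, hi=11, mid=10, val=79
Step 4: lo=9, hi=9, mid=9, val=62

Found at index 9


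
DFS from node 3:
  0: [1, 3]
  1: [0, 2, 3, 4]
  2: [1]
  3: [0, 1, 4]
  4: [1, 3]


Visit 3, push [4, 1, 0]
Visit 0, push [1]
Visit 1, push [4, 2]
Visit 2, push []
Visit 4, push []

DFS order: [3, 0, 1, 2, 4]


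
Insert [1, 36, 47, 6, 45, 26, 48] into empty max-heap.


Insert 1: [1]
Insert 36: [36, 1]
Insert 47: [47, 1, 36]
Insert 6: [47, 6, 36, 1]
Insert 45: [47, 45, 36, 1, 6]
Insert 26: [47, 45, 36, 1, 6, 26]
Insert 48: [48, 45, 47, 1, 6, 26, 36]

Final heap: [48, 45, 47, 1, 6, 26, 36]


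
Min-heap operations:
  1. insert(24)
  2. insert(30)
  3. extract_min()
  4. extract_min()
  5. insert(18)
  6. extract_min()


insert(24) -> [24]
insert(30) -> [24, 30]
extract_min()->24, [30]
extract_min()->30, []
insert(18) -> [18]
extract_min()->18, []

Final heap: []


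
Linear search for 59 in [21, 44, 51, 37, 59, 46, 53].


i=0: 21!=59
i=1: 44!=59
i=2: 51!=59
i=3: 37!=59
i=4: 59==59 found!

Found at 4, 5 comps


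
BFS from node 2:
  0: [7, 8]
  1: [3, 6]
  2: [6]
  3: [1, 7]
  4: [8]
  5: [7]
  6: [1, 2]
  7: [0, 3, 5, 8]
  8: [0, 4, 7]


Visit 2, enqueue [6]
Visit 6, enqueue [1]
Visit 1, enqueue [3]
Visit 3, enqueue [7]
Visit 7, enqueue [0, 5, 8]
Visit 0, enqueue []
Visit 5, enqueue []
Visit 8, enqueue [4]
Visit 4, enqueue []

BFS order: [2, 6, 1, 3, 7, 0, 5, 8, 4]


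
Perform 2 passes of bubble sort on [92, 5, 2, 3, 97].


Initial: [92, 5, 2, 3, 97]
Pass 1: [5, 2, 3, 92, 97] (3 swaps)
Pass 2: [2, 3, 5, 92, 97] (2 swaps)

After 2 passes: [2, 3, 5, 92, 97]


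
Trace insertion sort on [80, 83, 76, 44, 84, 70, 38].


Initial: [80, 83, 76, 44, 84, 70, 38]
Insert 83: [80, 83, 76, 44, 84, 70, 38]
Insert 76: [76, 80, 83, 44, 84, 70, 38]
Insert 44: [44, 76, 80, 83, 84, 70, 38]
Insert 84: [44, 76, 80, 83, 84, 70, 38]
Insert 70: [44, 70, 76, 80, 83, 84, 38]
Insert 38: [38, 44, 70, 76, 80, 83, 84]

Sorted: [38, 44, 70, 76, 80, 83, 84]


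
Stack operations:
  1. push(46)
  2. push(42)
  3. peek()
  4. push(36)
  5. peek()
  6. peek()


push(46) -> [46]
push(42) -> [46, 42]
peek()->42
push(36) -> [46, 42, 36]
peek()->36
peek()->36

Final stack: [46, 42, 36]


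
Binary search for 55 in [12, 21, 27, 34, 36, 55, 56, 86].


Step 1: lo=0, hi=7, mid=3, val=34
Step 2: lo=4, hi=7, mid=5, val=55

Found at index 5


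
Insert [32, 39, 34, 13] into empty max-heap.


Insert 32: [32]
Insert 39: [39, 32]
Insert 34: [39, 32, 34]
Insert 13: [39, 32, 34, 13]

Final heap: [39, 32, 34, 13]


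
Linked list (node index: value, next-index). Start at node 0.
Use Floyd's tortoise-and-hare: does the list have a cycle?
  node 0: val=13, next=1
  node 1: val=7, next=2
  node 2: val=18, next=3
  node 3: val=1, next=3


Floyd's tortoise (slow, +1) and hare (fast, +2):
  init: slow=0, fast=0
  step 1: slow=1, fast=2
  step 2: slow=2, fast=3
  step 3: slow=3, fast=3
  slow == fast at node 3: cycle detected

Cycle: yes


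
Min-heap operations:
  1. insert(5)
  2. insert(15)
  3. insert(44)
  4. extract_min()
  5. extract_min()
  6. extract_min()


insert(5) -> [5]
insert(15) -> [5, 15]
insert(44) -> [5, 15, 44]
extract_min()->5, [15, 44]
extract_min()->15, [44]
extract_min()->44, []

Final heap: []


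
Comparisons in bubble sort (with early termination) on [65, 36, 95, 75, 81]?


Algorithm: bubble sort (with early termination)
Input: [65, 36, 95, 75, 81]
Sorted: [36, 65, 75, 81, 95]

7


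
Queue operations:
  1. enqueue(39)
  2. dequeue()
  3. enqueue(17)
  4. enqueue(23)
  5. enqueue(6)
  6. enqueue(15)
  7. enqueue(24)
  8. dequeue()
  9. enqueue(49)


enqueue(39) -> [39]
dequeue()->39, []
enqueue(17) -> [17]
enqueue(23) -> [17, 23]
enqueue(6) -> [17, 23, 6]
enqueue(15) -> [17, 23, 6, 15]
enqueue(24) -> [17, 23, 6, 15, 24]
dequeue()->17, [23, 6, 15, 24]
enqueue(49) -> [23, 6, 15, 24, 49]

Final queue: [23, 6, 15, 24, 49]


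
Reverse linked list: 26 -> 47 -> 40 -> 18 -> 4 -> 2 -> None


Step 1: curr=26, set curr.next=prev(None) | reversed so far: 26
Step 2: curr=47, set curr.next=prev(26) | reversed so far: 47 -> 26
Step 3: curr=40, set curr.next=prev(47) | reversed so far: 40 -> 47 -> 26
Step 4: curr=18, set curr.next=prev(40) | reversed so far: 18 -> 40 -> 47 -> 26
Step 5: curr=4, set curr.next=prev(18) | reversed so far: 4 -> 18 -> 40 -> 47 -> 26
Step 6: curr=2, set curr.next=prev(4) | reversed so far: 2 -> 4 -> 18 -> 40 -> 47 -> 26

2 -> 4 -> 18 -> 40 -> 47 -> 26 -> None


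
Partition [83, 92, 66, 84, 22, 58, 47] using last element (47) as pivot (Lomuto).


Pivot: 47
  22 <= 47: swap -> [22, 92, 66, 84, 83, 58, 47]
Place pivot at 1: [22, 47, 66, 84, 83, 58, 92]

Partitioned: [22, 47, 66, 84, 83, 58, 92]


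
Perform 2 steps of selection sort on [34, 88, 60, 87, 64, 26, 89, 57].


Initial: [34, 88, 60, 87, 64, 26, 89, 57]
Step 1: min=26 at 5
  Swap: [26, 88, 60, 87, 64, 34, 89, 57]
Step 2: min=34 at 5
  Swap: [26, 34, 60, 87, 64, 88, 89, 57]

After 2 steps: [26, 34, 60, 87, 64, 88, 89, 57]


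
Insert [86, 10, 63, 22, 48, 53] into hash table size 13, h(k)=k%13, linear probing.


Insert 86: h=8 -> slot 8
Insert 10: h=10 -> slot 10
Insert 63: h=11 -> slot 11
Insert 22: h=9 -> slot 9
Insert 48: h=9, 3 probes -> slot 12
Insert 53: h=1 -> slot 1

Table: [None, 53, None, None, None, None, None, None, 86, 22, 10, 63, 48]


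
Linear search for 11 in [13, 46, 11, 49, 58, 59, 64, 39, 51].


i=0: 13!=11
i=1: 46!=11
i=2: 11==11 found!

Found at 2, 3 comps


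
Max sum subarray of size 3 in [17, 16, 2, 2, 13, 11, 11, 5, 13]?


[0:3]: 35
[1:4]: 20
[2:5]: 17
[3:6]: 26
[4:7]: 35
[5:8]: 27
[6:9]: 29

Max: 35 at [0:3]


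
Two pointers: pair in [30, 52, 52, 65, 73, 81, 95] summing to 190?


lo=0(30)+hi=6(95)=125
lo=1(52)+hi=6(95)=147
lo=2(52)+hi=6(95)=147
lo=3(65)+hi=6(95)=160
lo=4(73)+hi=6(95)=168
lo=5(81)+hi=6(95)=176

No pair found


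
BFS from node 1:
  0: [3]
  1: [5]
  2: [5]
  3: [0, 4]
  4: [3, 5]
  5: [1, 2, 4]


Visit 1, enqueue [5]
Visit 5, enqueue [2, 4]
Visit 2, enqueue []
Visit 4, enqueue [3]
Visit 3, enqueue [0]
Visit 0, enqueue []

BFS order: [1, 5, 2, 4, 3, 0]


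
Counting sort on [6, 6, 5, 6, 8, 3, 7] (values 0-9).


Input: [6, 6, 5, 6, 8, 3, 7]
Counts: [0, 0, 0, 1, 0, 1, 3, 1, 1, 0]

Sorted: [3, 5, 6, 6, 6, 7, 8]


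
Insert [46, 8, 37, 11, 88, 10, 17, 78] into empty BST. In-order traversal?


Insert 46: root
Insert 8: L from 46
Insert 37: L from 46 -> R from 8
Insert 11: L from 46 -> R from 8 -> L from 37
Insert 88: R from 46
Insert 10: L from 46 -> R from 8 -> L from 37 -> L from 11
Insert 17: L from 46 -> R from 8 -> L from 37 -> R from 11
Insert 78: R from 46 -> L from 88

In-order: [8, 10, 11, 17, 37, 46, 78, 88]


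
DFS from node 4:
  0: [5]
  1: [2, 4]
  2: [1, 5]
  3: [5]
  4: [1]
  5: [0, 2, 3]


Visit 4, push [1]
Visit 1, push [2]
Visit 2, push [5]
Visit 5, push [3, 0]
Visit 0, push []
Visit 3, push []

DFS order: [4, 1, 2, 5, 0, 3]


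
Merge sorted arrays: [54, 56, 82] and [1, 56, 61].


Take 1 from B
Take 54 from A
Take 56 from A
Take 56 from B
Take 61 from B

Merged: [1, 54, 56, 56, 61, 82]


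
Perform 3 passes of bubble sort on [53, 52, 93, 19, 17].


Initial: [53, 52, 93, 19, 17]
Pass 1: [52, 53, 19, 17, 93] (3 swaps)
Pass 2: [52, 19, 17, 53, 93] (2 swaps)
Pass 3: [19, 17, 52, 53, 93] (2 swaps)

After 3 passes: [19, 17, 52, 53, 93]


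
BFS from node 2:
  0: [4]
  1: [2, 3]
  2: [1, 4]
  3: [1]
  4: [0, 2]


Visit 2, enqueue [1, 4]
Visit 1, enqueue [3]
Visit 4, enqueue [0]
Visit 3, enqueue []
Visit 0, enqueue []

BFS order: [2, 1, 4, 3, 0]


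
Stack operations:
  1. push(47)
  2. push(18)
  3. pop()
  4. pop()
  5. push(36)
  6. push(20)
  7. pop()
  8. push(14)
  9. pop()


push(47) -> [47]
push(18) -> [47, 18]
pop()->18, [47]
pop()->47, []
push(36) -> [36]
push(20) -> [36, 20]
pop()->20, [36]
push(14) -> [36, 14]
pop()->14, [36]

Final stack: [36]


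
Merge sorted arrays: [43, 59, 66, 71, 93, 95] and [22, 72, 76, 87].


Take 22 from B
Take 43 from A
Take 59 from A
Take 66 from A
Take 71 from A
Take 72 from B
Take 76 from B
Take 87 from B

Merged: [22, 43, 59, 66, 71, 72, 76, 87, 93, 95]


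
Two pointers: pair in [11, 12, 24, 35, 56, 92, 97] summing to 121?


lo=0(11)+hi=6(97)=108
lo=1(12)+hi=6(97)=109
lo=2(24)+hi=6(97)=121

Yes: 24+97=121


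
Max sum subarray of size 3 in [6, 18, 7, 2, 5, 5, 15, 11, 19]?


[0:3]: 31
[1:4]: 27
[2:5]: 14
[3:6]: 12
[4:7]: 25
[5:8]: 31
[6:9]: 45

Max: 45 at [6:9]


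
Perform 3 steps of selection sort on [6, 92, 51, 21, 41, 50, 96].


Initial: [6, 92, 51, 21, 41, 50, 96]
Step 1: min=6 at 0
  Swap: [6, 92, 51, 21, 41, 50, 96]
Step 2: min=21 at 3
  Swap: [6, 21, 51, 92, 41, 50, 96]
Step 3: min=41 at 4
  Swap: [6, 21, 41, 92, 51, 50, 96]

After 3 steps: [6, 21, 41, 92, 51, 50, 96]


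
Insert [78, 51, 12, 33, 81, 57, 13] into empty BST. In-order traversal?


Insert 78: root
Insert 51: L from 78
Insert 12: L from 78 -> L from 51
Insert 33: L from 78 -> L from 51 -> R from 12
Insert 81: R from 78
Insert 57: L from 78 -> R from 51
Insert 13: L from 78 -> L from 51 -> R from 12 -> L from 33

In-order: [12, 13, 33, 51, 57, 78, 81]


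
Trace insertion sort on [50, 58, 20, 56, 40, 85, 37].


Initial: [50, 58, 20, 56, 40, 85, 37]
Insert 58: [50, 58, 20, 56, 40, 85, 37]
Insert 20: [20, 50, 58, 56, 40, 85, 37]
Insert 56: [20, 50, 56, 58, 40, 85, 37]
Insert 40: [20, 40, 50, 56, 58, 85, 37]
Insert 85: [20, 40, 50, 56, 58, 85, 37]
Insert 37: [20, 37, 40, 50, 56, 58, 85]

Sorted: [20, 37, 40, 50, 56, 58, 85]


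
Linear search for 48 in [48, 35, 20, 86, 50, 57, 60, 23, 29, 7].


i=0: 48==48 found!

Found at 0, 1 comps


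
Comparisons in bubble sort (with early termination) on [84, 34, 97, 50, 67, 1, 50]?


Algorithm: bubble sort (with early termination)
Input: [84, 34, 97, 50, 67, 1, 50]
Sorted: [1, 34, 50, 50, 67, 84, 97]

21


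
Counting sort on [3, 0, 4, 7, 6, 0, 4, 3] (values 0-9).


Input: [3, 0, 4, 7, 6, 0, 4, 3]
Counts: [2, 0, 0, 2, 2, 0, 1, 1, 0, 0]

Sorted: [0, 0, 3, 3, 4, 4, 6, 7]


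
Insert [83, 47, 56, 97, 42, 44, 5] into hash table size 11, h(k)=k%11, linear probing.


Insert 83: h=6 -> slot 6
Insert 47: h=3 -> slot 3
Insert 56: h=1 -> slot 1
Insert 97: h=9 -> slot 9
Insert 42: h=9, 1 probes -> slot 10
Insert 44: h=0 -> slot 0
Insert 5: h=5 -> slot 5

Table: [44, 56, None, 47, None, 5, 83, None, None, 97, 42]


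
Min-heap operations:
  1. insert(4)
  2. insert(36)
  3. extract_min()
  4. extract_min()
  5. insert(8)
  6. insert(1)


insert(4) -> [4]
insert(36) -> [4, 36]
extract_min()->4, [36]
extract_min()->36, []
insert(8) -> [8]
insert(1) -> [1, 8]

Final heap: [1, 8]


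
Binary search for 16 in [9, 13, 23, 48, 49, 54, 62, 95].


Step 1: lo=0, hi=7, mid=3, val=48
Step 2: lo=0, hi=2, mid=1, val=13
Step 3: lo=2, hi=2, mid=2, val=23

Not found


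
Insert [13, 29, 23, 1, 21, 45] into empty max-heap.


Insert 13: [13]
Insert 29: [29, 13]
Insert 23: [29, 13, 23]
Insert 1: [29, 13, 23, 1]
Insert 21: [29, 21, 23, 1, 13]
Insert 45: [45, 21, 29, 1, 13, 23]

Final heap: [45, 21, 29, 1, 13, 23]


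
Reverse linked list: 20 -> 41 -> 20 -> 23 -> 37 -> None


Step 1: curr=20, set curr.next=prev(None) | reversed so far: 20
Step 2: curr=41, set curr.next=prev(20) | reversed so far: 41 -> 20
Step 3: curr=20, set curr.next=prev(41) | reversed so far: 20 -> 41 -> 20
Step 4: curr=23, set curr.next=prev(20) | reversed so far: 23 -> 20 -> 41 -> 20
Step 5: curr=37, set curr.next=prev(23) | reversed so far: 37 -> 23 -> 20 -> 41 -> 20

37 -> 23 -> 20 -> 41 -> 20 -> None


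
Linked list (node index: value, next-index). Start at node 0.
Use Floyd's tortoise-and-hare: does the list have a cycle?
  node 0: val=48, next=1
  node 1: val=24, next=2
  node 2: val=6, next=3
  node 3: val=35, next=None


Floyd's tortoise (slow, +1) and hare (fast, +2):
  init: slow=0, fast=0
  step 1: slow=1, fast=2
  step 2: fast 2->3->None, no cycle

Cycle: no


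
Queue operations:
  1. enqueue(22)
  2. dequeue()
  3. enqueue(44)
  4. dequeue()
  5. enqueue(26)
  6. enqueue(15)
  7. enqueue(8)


enqueue(22) -> [22]
dequeue()->22, []
enqueue(44) -> [44]
dequeue()->44, []
enqueue(26) -> [26]
enqueue(15) -> [26, 15]
enqueue(8) -> [26, 15, 8]

Final queue: [26, 15, 8]


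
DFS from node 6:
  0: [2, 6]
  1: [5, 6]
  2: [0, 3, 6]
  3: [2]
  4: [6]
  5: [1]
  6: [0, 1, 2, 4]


Visit 6, push [4, 2, 1, 0]
Visit 0, push [2]
Visit 2, push [3]
Visit 3, push []
Visit 1, push [5]
Visit 5, push []
Visit 4, push []

DFS order: [6, 0, 2, 3, 1, 5, 4]


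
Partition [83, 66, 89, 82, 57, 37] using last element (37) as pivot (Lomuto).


Pivot: 37
Place pivot at 0: [37, 66, 89, 82, 57, 83]

Partitioned: [37, 66, 89, 82, 57, 83]


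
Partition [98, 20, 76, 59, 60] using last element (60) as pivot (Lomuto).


Pivot: 60
  20 <= 60: swap -> [20, 98, 76, 59, 60]
  59 <= 60: swap -> [20, 59, 76, 98, 60]
Place pivot at 2: [20, 59, 60, 98, 76]

Partitioned: [20, 59, 60, 98, 76]


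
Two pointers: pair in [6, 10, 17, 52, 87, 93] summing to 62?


lo=0(6)+hi=5(93)=99
lo=0(6)+hi=4(87)=93
lo=0(6)+hi=3(52)=58
lo=1(10)+hi=3(52)=62

Yes: 10+52=62


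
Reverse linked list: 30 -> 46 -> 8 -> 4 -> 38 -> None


Step 1: curr=30, set curr.next=prev(None) | reversed so far: 30
Step 2: curr=46, set curr.next=prev(30) | reversed so far: 46 -> 30
Step 3: curr=8, set curr.next=prev(46) | reversed so far: 8 -> 46 -> 30
Step 4: curr=4, set curr.next=prev(8) | reversed so far: 4 -> 8 -> 46 -> 30
Step 5: curr=38, set curr.next=prev(4) | reversed so far: 38 -> 4 -> 8 -> 46 -> 30

38 -> 4 -> 8 -> 46 -> 30 -> None


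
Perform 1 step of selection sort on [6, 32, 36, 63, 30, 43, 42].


Initial: [6, 32, 36, 63, 30, 43, 42]
Step 1: min=6 at 0
  Swap: [6, 32, 36, 63, 30, 43, 42]

After 1 step: [6, 32, 36, 63, 30, 43, 42]


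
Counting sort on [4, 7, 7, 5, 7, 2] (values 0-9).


Input: [4, 7, 7, 5, 7, 2]
Counts: [0, 0, 1, 0, 1, 1, 0, 3, 0, 0]

Sorted: [2, 4, 5, 7, 7, 7]


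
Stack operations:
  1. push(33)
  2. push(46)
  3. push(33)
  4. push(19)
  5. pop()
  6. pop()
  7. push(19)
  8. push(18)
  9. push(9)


push(33) -> [33]
push(46) -> [33, 46]
push(33) -> [33, 46, 33]
push(19) -> [33, 46, 33, 19]
pop()->19, [33, 46, 33]
pop()->33, [33, 46]
push(19) -> [33, 46, 19]
push(18) -> [33, 46, 19, 18]
push(9) -> [33, 46, 19, 18, 9]

Final stack: [33, 46, 19, 18, 9]


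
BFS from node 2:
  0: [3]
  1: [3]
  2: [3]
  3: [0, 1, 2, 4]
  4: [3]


Visit 2, enqueue [3]
Visit 3, enqueue [0, 1, 4]
Visit 0, enqueue []
Visit 1, enqueue []
Visit 4, enqueue []

BFS order: [2, 3, 0, 1, 4]


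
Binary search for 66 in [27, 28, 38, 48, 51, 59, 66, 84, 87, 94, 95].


Step 1: lo=0, hi=10, mid=5, val=59
Step 2: lo=6, hi=10, mid=8, val=87
Step 3: lo=6, hi=7, mid=6, val=66

Found at index 6


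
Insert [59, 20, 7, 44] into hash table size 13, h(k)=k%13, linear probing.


Insert 59: h=7 -> slot 7
Insert 20: h=7, 1 probes -> slot 8
Insert 7: h=7, 2 probes -> slot 9
Insert 44: h=5 -> slot 5

Table: [None, None, None, None, None, 44, None, 59, 20, 7, None, None, None]


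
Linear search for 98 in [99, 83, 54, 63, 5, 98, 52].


i=0: 99!=98
i=1: 83!=98
i=2: 54!=98
i=3: 63!=98
i=4: 5!=98
i=5: 98==98 found!

Found at 5, 6 comps


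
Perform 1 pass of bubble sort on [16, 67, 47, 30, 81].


Initial: [16, 67, 47, 30, 81]
Pass 1: [16, 47, 30, 67, 81] (2 swaps)

After 1 pass: [16, 47, 30, 67, 81]


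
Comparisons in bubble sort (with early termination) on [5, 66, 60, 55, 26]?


Algorithm: bubble sort (with early termination)
Input: [5, 66, 60, 55, 26]
Sorted: [5, 26, 55, 60, 66]

10


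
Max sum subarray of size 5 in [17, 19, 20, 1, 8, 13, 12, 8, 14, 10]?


[0:5]: 65
[1:6]: 61
[2:7]: 54
[3:8]: 42
[4:9]: 55
[5:10]: 57

Max: 65 at [0:5]


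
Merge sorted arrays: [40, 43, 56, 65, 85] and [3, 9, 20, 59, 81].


Take 3 from B
Take 9 from B
Take 20 from B
Take 40 from A
Take 43 from A
Take 56 from A
Take 59 from B
Take 65 from A
Take 81 from B

Merged: [3, 9, 20, 40, 43, 56, 59, 65, 81, 85]


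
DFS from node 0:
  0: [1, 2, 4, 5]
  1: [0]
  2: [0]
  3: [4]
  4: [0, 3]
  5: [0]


Visit 0, push [5, 4, 2, 1]
Visit 1, push []
Visit 2, push []
Visit 4, push [3]
Visit 3, push []
Visit 5, push []

DFS order: [0, 1, 2, 4, 3, 5]


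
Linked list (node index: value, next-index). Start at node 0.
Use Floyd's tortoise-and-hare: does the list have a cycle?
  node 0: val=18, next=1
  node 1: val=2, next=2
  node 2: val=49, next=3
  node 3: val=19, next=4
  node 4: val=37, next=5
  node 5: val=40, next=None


Floyd's tortoise (slow, +1) and hare (fast, +2):
  init: slow=0, fast=0
  step 1: slow=1, fast=2
  step 2: slow=2, fast=4
  step 3: fast 4->5->None, no cycle

Cycle: no


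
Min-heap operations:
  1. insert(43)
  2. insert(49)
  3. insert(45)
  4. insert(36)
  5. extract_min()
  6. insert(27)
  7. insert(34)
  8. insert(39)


insert(43) -> [43]
insert(49) -> [43, 49]
insert(45) -> [43, 49, 45]
insert(36) -> [36, 43, 45, 49]
extract_min()->36, [43, 49, 45]
insert(27) -> [27, 43, 45, 49]
insert(34) -> [27, 34, 45, 49, 43]
insert(39) -> [27, 34, 39, 49, 43, 45]

Final heap: [27, 34, 39, 49, 43, 45]


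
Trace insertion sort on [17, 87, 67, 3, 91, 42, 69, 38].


Initial: [17, 87, 67, 3, 91, 42, 69, 38]
Insert 87: [17, 87, 67, 3, 91, 42, 69, 38]
Insert 67: [17, 67, 87, 3, 91, 42, 69, 38]
Insert 3: [3, 17, 67, 87, 91, 42, 69, 38]
Insert 91: [3, 17, 67, 87, 91, 42, 69, 38]
Insert 42: [3, 17, 42, 67, 87, 91, 69, 38]
Insert 69: [3, 17, 42, 67, 69, 87, 91, 38]
Insert 38: [3, 17, 38, 42, 67, 69, 87, 91]

Sorted: [3, 17, 38, 42, 67, 69, 87, 91]


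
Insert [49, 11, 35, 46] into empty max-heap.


Insert 49: [49]
Insert 11: [49, 11]
Insert 35: [49, 11, 35]
Insert 46: [49, 46, 35, 11]

Final heap: [49, 46, 35, 11]


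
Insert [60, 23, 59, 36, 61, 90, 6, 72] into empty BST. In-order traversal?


Insert 60: root
Insert 23: L from 60
Insert 59: L from 60 -> R from 23
Insert 36: L from 60 -> R from 23 -> L from 59
Insert 61: R from 60
Insert 90: R from 60 -> R from 61
Insert 6: L from 60 -> L from 23
Insert 72: R from 60 -> R from 61 -> L from 90

In-order: [6, 23, 36, 59, 60, 61, 72, 90]


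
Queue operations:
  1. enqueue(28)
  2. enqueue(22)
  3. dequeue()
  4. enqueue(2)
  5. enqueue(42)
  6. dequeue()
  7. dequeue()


enqueue(28) -> [28]
enqueue(22) -> [28, 22]
dequeue()->28, [22]
enqueue(2) -> [22, 2]
enqueue(42) -> [22, 2, 42]
dequeue()->22, [2, 42]
dequeue()->2, [42]

Final queue: [42]


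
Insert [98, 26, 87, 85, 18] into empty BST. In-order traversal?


Insert 98: root
Insert 26: L from 98
Insert 87: L from 98 -> R from 26
Insert 85: L from 98 -> R from 26 -> L from 87
Insert 18: L from 98 -> L from 26

In-order: [18, 26, 85, 87, 98]


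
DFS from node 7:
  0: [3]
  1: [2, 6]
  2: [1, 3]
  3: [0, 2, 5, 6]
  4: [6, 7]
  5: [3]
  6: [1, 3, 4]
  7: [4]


Visit 7, push [4]
Visit 4, push [6]
Visit 6, push [3, 1]
Visit 1, push [2]
Visit 2, push [3]
Visit 3, push [5, 0]
Visit 0, push []
Visit 5, push []

DFS order: [7, 4, 6, 1, 2, 3, 0, 5]


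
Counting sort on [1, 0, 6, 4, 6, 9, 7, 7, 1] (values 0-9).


Input: [1, 0, 6, 4, 6, 9, 7, 7, 1]
Counts: [1, 2, 0, 0, 1, 0, 2, 2, 0, 1]

Sorted: [0, 1, 1, 4, 6, 6, 7, 7, 9]


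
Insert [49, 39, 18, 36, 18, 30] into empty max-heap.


Insert 49: [49]
Insert 39: [49, 39]
Insert 18: [49, 39, 18]
Insert 36: [49, 39, 18, 36]
Insert 18: [49, 39, 18, 36, 18]
Insert 30: [49, 39, 30, 36, 18, 18]

Final heap: [49, 39, 30, 36, 18, 18]


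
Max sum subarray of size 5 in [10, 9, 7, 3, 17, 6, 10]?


[0:5]: 46
[1:6]: 42
[2:7]: 43

Max: 46 at [0:5]


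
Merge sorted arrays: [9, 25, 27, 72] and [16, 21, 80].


Take 9 from A
Take 16 from B
Take 21 from B
Take 25 from A
Take 27 from A
Take 72 from A

Merged: [9, 16, 21, 25, 27, 72, 80]


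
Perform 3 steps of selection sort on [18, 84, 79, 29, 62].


Initial: [18, 84, 79, 29, 62]
Step 1: min=18 at 0
  Swap: [18, 84, 79, 29, 62]
Step 2: min=29 at 3
  Swap: [18, 29, 79, 84, 62]
Step 3: min=62 at 4
  Swap: [18, 29, 62, 84, 79]

After 3 steps: [18, 29, 62, 84, 79]


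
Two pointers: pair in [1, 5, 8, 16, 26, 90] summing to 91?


lo=0(1)+hi=5(90)=91

Yes: 1+90=91


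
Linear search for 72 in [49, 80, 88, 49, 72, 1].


i=0: 49!=72
i=1: 80!=72
i=2: 88!=72
i=3: 49!=72
i=4: 72==72 found!

Found at 4, 5 comps


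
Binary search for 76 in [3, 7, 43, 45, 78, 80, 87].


Step 1: lo=0, hi=6, mid=3, val=45
Step 2: lo=4, hi=6, mid=5, val=80
Step 3: lo=4, hi=4, mid=4, val=78

Not found


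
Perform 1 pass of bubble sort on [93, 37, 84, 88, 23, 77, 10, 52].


Initial: [93, 37, 84, 88, 23, 77, 10, 52]
Pass 1: [37, 84, 88, 23, 77, 10, 52, 93] (7 swaps)

After 1 pass: [37, 84, 88, 23, 77, 10, 52, 93]


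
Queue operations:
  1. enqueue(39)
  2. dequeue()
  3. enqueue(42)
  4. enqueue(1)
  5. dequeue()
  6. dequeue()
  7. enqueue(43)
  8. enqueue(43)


enqueue(39) -> [39]
dequeue()->39, []
enqueue(42) -> [42]
enqueue(1) -> [42, 1]
dequeue()->42, [1]
dequeue()->1, []
enqueue(43) -> [43]
enqueue(43) -> [43, 43]

Final queue: [43, 43]


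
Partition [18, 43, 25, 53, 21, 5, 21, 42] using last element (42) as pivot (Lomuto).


Pivot: 42
  18 <= 42: advance i (no swap)
  25 <= 42: swap -> [18, 25, 43, 53, 21, 5, 21, 42]
  21 <= 42: swap -> [18, 25, 21, 53, 43, 5, 21, 42]
  5 <= 42: swap -> [18, 25, 21, 5, 43, 53, 21, 42]
  21 <= 42: swap -> [18, 25, 21, 5, 21, 53, 43, 42]
Place pivot at 5: [18, 25, 21, 5, 21, 42, 43, 53]

Partitioned: [18, 25, 21, 5, 21, 42, 43, 53]


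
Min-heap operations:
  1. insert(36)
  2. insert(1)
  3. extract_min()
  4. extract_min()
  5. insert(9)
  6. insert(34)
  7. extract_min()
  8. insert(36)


insert(36) -> [36]
insert(1) -> [1, 36]
extract_min()->1, [36]
extract_min()->36, []
insert(9) -> [9]
insert(34) -> [9, 34]
extract_min()->9, [34]
insert(36) -> [34, 36]

Final heap: [34, 36]


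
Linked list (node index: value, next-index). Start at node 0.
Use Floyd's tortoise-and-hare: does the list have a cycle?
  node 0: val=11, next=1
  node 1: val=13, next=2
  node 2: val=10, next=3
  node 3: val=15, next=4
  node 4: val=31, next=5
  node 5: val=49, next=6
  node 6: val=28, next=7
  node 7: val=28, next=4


Floyd's tortoise (slow, +1) and hare (fast, +2):
  init: slow=0, fast=0
  step 1: slow=1, fast=2
  step 2: slow=2, fast=4
  step 3: slow=3, fast=6
  step 4: slow=4, fast=4
  slow == fast at node 4: cycle detected

Cycle: yes


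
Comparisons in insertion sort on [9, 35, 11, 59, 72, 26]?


Algorithm: insertion sort
Input: [9, 35, 11, 59, 72, 26]
Sorted: [9, 11, 26, 35, 59, 72]

9


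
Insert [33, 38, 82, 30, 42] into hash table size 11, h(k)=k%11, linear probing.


Insert 33: h=0 -> slot 0
Insert 38: h=5 -> slot 5
Insert 82: h=5, 1 probes -> slot 6
Insert 30: h=8 -> slot 8
Insert 42: h=9 -> slot 9

Table: [33, None, None, None, None, 38, 82, None, 30, 42, None]


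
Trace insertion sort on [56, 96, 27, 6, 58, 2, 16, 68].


Initial: [56, 96, 27, 6, 58, 2, 16, 68]
Insert 96: [56, 96, 27, 6, 58, 2, 16, 68]
Insert 27: [27, 56, 96, 6, 58, 2, 16, 68]
Insert 6: [6, 27, 56, 96, 58, 2, 16, 68]
Insert 58: [6, 27, 56, 58, 96, 2, 16, 68]
Insert 2: [2, 6, 27, 56, 58, 96, 16, 68]
Insert 16: [2, 6, 16, 27, 56, 58, 96, 68]
Insert 68: [2, 6, 16, 27, 56, 58, 68, 96]

Sorted: [2, 6, 16, 27, 56, 58, 68, 96]


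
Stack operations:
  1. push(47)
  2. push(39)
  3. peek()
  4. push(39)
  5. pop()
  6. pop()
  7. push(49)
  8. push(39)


push(47) -> [47]
push(39) -> [47, 39]
peek()->39
push(39) -> [47, 39, 39]
pop()->39, [47, 39]
pop()->39, [47]
push(49) -> [47, 49]
push(39) -> [47, 49, 39]

Final stack: [47, 49, 39]


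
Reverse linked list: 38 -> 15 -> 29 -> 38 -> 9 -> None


Step 1: curr=38, set curr.next=prev(None) | reversed so far: 38
Step 2: curr=15, set curr.next=prev(38) | reversed so far: 15 -> 38
Step 3: curr=29, set curr.next=prev(15) | reversed so far: 29 -> 15 -> 38
Step 4: curr=38, set curr.next=prev(29) | reversed so far: 38 -> 29 -> 15 -> 38
Step 5: curr=9, set curr.next=prev(38) | reversed so far: 9 -> 38 -> 29 -> 15 -> 38

9 -> 38 -> 29 -> 15 -> 38 -> None


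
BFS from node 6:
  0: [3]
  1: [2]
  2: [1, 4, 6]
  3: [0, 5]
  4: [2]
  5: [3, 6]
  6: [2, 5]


Visit 6, enqueue [2, 5]
Visit 2, enqueue [1, 4]
Visit 5, enqueue [3]
Visit 1, enqueue []
Visit 4, enqueue []
Visit 3, enqueue [0]
Visit 0, enqueue []

BFS order: [6, 2, 5, 1, 4, 3, 0]


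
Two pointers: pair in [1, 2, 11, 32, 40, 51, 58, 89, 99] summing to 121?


lo=0(1)+hi=8(99)=100
lo=1(2)+hi=8(99)=101
lo=2(11)+hi=8(99)=110
lo=3(32)+hi=8(99)=131
lo=3(32)+hi=7(89)=121

Yes: 32+89=121


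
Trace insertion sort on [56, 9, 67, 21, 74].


Initial: [56, 9, 67, 21, 74]
Insert 9: [9, 56, 67, 21, 74]
Insert 67: [9, 56, 67, 21, 74]
Insert 21: [9, 21, 56, 67, 74]
Insert 74: [9, 21, 56, 67, 74]

Sorted: [9, 21, 56, 67, 74]


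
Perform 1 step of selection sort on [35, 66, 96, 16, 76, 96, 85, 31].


Initial: [35, 66, 96, 16, 76, 96, 85, 31]
Step 1: min=16 at 3
  Swap: [16, 66, 96, 35, 76, 96, 85, 31]

After 1 step: [16, 66, 96, 35, 76, 96, 85, 31]


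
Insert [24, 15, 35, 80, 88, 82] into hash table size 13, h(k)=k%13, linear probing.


Insert 24: h=11 -> slot 11
Insert 15: h=2 -> slot 2
Insert 35: h=9 -> slot 9
Insert 80: h=2, 1 probes -> slot 3
Insert 88: h=10 -> slot 10
Insert 82: h=4 -> slot 4

Table: [None, None, 15, 80, 82, None, None, None, None, 35, 88, 24, None]


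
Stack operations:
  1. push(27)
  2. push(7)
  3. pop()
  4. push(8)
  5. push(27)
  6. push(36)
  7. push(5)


push(27) -> [27]
push(7) -> [27, 7]
pop()->7, [27]
push(8) -> [27, 8]
push(27) -> [27, 8, 27]
push(36) -> [27, 8, 27, 36]
push(5) -> [27, 8, 27, 36, 5]

Final stack: [27, 8, 27, 36, 5]


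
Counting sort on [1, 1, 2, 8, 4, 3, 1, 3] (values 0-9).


Input: [1, 1, 2, 8, 4, 3, 1, 3]
Counts: [0, 3, 1, 2, 1, 0, 0, 0, 1, 0]

Sorted: [1, 1, 1, 2, 3, 3, 4, 8]


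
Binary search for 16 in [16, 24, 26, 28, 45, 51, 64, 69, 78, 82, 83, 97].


Step 1: lo=0, hi=11, mid=5, val=51
Step 2: lo=0, hi=4, mid=2, val=26
Step 3: lo=0, hi=1, mid=0, val=16

Found at index 0


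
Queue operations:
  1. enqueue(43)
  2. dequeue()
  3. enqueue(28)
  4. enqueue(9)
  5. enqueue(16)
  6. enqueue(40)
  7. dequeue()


enqueue(43) -> [43]
dequeue()->43, []
enqueue(28) -> [28]
enqueue(9) -> [28, 9]
enqueue(16) -> [28, 9, 16]
enqueue(40) -> [28, 9, 16, 40]
dequeue()->28, [9, 16, 40]

Final queue: [9, 16, 40]


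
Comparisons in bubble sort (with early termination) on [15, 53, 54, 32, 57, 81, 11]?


Algorithm: bubble sort (with early termination)
Input: [15, 53, 54, 32, 57, 81, 11]
Sorted: [11, 15, 32, 53, 54, 57, 81]

21
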